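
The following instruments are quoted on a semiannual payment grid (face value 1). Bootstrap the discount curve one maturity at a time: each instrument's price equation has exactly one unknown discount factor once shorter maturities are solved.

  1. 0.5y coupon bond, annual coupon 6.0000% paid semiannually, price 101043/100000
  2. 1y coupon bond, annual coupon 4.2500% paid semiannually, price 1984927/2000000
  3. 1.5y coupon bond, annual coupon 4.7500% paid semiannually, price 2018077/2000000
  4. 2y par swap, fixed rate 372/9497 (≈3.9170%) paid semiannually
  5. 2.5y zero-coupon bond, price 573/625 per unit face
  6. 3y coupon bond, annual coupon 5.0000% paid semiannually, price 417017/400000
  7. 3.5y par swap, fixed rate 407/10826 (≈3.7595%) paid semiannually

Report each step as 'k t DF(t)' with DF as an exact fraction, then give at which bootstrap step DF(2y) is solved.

1 1/2 981/1000
2 1 4757/5000
3 3/2 588/625
4 2 1157/1250
5 5/2 573/625
6 3 9021/10000
7 7/2 8779/10000
DF(2y) is solved at step 4

step 1 [0.5y] bond c/2=3/100: DF=(101043/100000 − 3/100·(0))/(1+3/100) = 981/1000 ≈ 0.981000
step 2 [1y] bond c/2=17/800: DF=(1984927/2000000 − 17/800·(0.981000))/(1+17/800) = 4757/5000 ≈ 0.951400
step 3 [1.5y] bond c/2=19/800: DF=(2018077/2000000 − 19/800·(0.981000+0.951400))/(1+19/800) = 588/625 ≈ 0.940800
step 4 [2y] swap r/2=186/9497: DF=(1 − 186/9497·(0.981000+0.951400+0.940800))/(1+186/9497) = 1157/1250 ≈ 0.925600
step 5 [2.5y] zero: DF = P = 573/625 ≈ 0.916800
step 6 [3y] bond c/2=1/40: DF=(417017/400000 − 1/40·(0.981000+0.951400+0.940800+0.925600+0.916800))/(1+1/40) = 9021/10000 ≈ 0.902100
step 7 [3.5y] swap r/2=407/21652: DF=(1 − 407/21652·(0.981000+0.951400+0.940800+0.925600+0.916800+0.902100))/(1+407/21652) = 8779/10000 ≈ 0.877900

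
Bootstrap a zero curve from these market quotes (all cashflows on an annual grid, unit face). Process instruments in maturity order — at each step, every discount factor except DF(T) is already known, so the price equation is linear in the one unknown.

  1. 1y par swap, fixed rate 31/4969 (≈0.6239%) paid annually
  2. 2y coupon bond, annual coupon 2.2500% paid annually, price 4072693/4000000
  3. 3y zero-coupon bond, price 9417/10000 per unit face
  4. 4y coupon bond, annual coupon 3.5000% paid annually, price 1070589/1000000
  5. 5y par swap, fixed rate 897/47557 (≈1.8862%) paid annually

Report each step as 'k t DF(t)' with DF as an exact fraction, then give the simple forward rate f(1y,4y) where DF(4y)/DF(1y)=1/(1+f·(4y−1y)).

step 1 [1y] swap r/1=31/4969: DF=(1 − 31/4969·(0))/(1+31/4969) = 4969/5000 ≈ 0.993800
step 2 [2y] bond c/1=9/400: DF=(4072693/4000000 − 9/400·(0.993800))/(1+9/400) = 9739/10000 ≈ 0.973900
step 3 [3y] zero: DF = P = 9417/10000 ≈ 0.941700
step 4 [4y] bond c/1=7/200: DF=(1070589/1000000 − 7/200·(0.993800+0.973900+0.941700))/(1+7/200) = 117/125 ≈ 0.936000
step 5 [5y] swap r/1=897/47557: DF=(1 − 897/47557·(0.993800+0.973900+0.941700+0.936000))/(1+897/47557) = 9103/10000 ≈ 0.910300

1 1 4969/5000
2 2 9739/10000
3 3 9417/10000
4 4 117/125
5 5 9103/10000
f(1y,4y) = ((4969/5000)/(117/125) − 1)/(3) = 289/14040 ≈ 2.0584%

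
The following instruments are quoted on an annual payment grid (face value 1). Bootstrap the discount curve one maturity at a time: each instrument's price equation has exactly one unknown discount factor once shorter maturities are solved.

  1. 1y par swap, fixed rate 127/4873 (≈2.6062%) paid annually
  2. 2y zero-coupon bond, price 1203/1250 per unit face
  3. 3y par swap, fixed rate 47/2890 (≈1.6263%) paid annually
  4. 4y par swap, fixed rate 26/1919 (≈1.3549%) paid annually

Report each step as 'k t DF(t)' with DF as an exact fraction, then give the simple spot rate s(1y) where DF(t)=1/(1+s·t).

1 1 4873/5000
2 2 1203/1250
3 3 953/1000
4 4 237/250
s(1y) = (1/(4873/5000) − 1)/(1) = 127/4873 ≈ 2.6062%

step 1 [1y] swap r/1=127/4873: DF=(1 − 127/4873·(0))/(1+127/4873) = 4873/5000 ≈ 0.974600
step 2 [2y] zero: DF = P = 1203/1250 ≈ 0.962400
step 3 [3y] swap r/1=47/2890: DF=(1 − 47/2890·(0.974600+0.962400))/(1+47/2890) = 953/1000 ≈ 0.953000
step 4 [4y] swap r/1=26/1919: DF=(1 − 26/1919·(0.974600+0.962400+0.953000))/(1+26/1919) = 237/250 ≈ 0.948000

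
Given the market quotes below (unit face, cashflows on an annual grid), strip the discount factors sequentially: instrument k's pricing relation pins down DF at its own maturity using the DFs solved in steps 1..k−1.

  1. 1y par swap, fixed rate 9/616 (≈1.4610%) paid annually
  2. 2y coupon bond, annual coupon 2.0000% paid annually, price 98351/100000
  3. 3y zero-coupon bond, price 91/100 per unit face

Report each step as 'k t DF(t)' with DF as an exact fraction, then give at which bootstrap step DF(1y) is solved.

1 1 616/625
2 2 9449/10000
3 3 91/100
DF(1y) is solved at step 1

step 1 [1y] swap r/1=9/616: DF=(1 − 9/616·(0))/(1+9/616) = 616/625 ≈ 0.985600
step 2 [2y] bond c/1=1/50: DF=(98351/100000 − 1/50·(0.985600))/(1+1/50) = 9449/10000 ≈ 0.944900
step 3 [3y] zero: DF = P = 91/100 ≈ 0.910000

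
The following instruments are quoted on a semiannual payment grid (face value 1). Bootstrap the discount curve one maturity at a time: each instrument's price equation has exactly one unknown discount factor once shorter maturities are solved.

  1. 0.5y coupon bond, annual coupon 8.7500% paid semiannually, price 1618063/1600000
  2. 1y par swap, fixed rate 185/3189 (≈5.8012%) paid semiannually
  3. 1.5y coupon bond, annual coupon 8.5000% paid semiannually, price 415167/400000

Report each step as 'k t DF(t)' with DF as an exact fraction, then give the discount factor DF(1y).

step 1 [0.5y] bond c/2=7/160: DF=(1618063/1600000 − 7/160·(0))/(1+7/160) = 9689/10000 ≈ 0.968900
step 2 [1y] swap r/2=185/6378: DF=(1 − 185/6378·(0.968900))/(1+185/6378) = 1889/2000 ≈ 0.944500
step 3 [1.5y] bond c/2=17/400: DF=(415167/400000 − 17/400·(0.968900+0.944500))/(1+17/400) = 1147/1250 ≈ 0.917600

1 1/2 9689/10000
2 1 1889/2000
3 3/2 1147/1250
DF(1y) = 1889/2000 ≈ 0.944500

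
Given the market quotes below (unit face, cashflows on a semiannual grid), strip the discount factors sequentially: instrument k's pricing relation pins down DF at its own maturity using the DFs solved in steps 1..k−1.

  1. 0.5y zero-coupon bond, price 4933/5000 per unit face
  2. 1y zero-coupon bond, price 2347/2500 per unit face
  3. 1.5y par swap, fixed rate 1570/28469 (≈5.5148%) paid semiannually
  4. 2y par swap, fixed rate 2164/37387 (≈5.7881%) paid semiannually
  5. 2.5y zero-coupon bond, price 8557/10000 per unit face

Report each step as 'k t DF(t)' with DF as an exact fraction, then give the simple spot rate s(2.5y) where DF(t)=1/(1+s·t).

step 1 [0.5y] zero: DF = P = 4933/5000 ≈ 0.986600
step 2 [1y] zero: DF = P = 2347/2500 ≈ 0.938800
step 3 [1.5y] swap r/2=785/28469: DF=(1 − 785/28469·(0.986600+0.938800))/(1+785/28469) = 1843/2000 ≈ 0.921500
step 4 [2y] swap r/2=1082/37387: DF=(1 − 1082/37387·(0.986600+0.938800+0.921500))/(1+1082/37387) = 4459/5000 ≈ 0.891800
step 5 [2.5y] zero: DF = P = 8557/10000 ≈ 0.855700

1 1/2 4933/5000
2 1 2347/2500
3 3/2 1843/2000
4 2 4459/5000
5 5/2 8557/10000
s(2.5y) = (1/(8557/10000) − 1)/(5/2) = 2886/42785 ≈ 6.7454%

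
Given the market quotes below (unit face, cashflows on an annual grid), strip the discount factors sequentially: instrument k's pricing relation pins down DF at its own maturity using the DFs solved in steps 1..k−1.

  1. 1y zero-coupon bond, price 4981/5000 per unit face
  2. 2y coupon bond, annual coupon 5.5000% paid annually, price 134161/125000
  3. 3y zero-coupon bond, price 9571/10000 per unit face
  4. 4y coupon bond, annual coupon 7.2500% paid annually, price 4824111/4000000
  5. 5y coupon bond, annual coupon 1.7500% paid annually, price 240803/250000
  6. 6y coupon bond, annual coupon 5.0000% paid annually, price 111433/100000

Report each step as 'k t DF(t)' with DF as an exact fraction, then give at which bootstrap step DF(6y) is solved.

1 1 4981/5000
2 2 4827/5000
3 3 9571/10000
4 4 1159/1250
5 5 1761/2000
6 6 4181/5000
DF(6y) is solved at step 6

step 1 [1y] zero: DF = P = 4981/5000 ≈ 0.996200
step 2 [2y] bond c/1=11/200: DF=(134161/125000 − 11/200·(0.996200))/(1+11/200) = 4827/5000 ≈ 0.965400
step 3 [3y] zero: DF = P = 9571/10000 ≈ 0.957100
step 4 [4y] bond c/1=29/400: DF=(4824111/4000000 − 29/400·(0.996200+0.965400+0.957100))/(1+29/400) = 1159/1250 ≈ 0.927200
step 5 [5y] bond c/1=7/400: DF=(240803/250000 − 7/400·(0.996200+0.965400+0.957100+0.927200))/(1+7/400) = 1761/2000 ≈ 0.880500
step 6 [6y] bond c/1=1/20: DF=(111433/100000 − 1/20·(0.996200+0.965400+0.957100+0.927200+0.880500))/(1+1/20) = 4181/5000 ≈ 0.836200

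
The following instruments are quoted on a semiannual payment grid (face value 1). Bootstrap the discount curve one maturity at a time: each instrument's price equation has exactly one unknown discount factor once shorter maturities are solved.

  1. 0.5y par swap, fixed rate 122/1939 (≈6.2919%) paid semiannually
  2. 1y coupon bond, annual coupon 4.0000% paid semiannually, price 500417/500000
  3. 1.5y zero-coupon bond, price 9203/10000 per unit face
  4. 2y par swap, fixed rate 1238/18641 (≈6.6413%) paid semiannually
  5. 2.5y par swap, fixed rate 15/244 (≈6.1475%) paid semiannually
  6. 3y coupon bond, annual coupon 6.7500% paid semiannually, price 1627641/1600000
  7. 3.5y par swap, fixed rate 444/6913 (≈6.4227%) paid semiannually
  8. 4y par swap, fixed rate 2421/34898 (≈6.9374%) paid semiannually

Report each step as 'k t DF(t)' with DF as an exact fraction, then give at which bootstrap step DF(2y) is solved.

step 1 [0.5y] swap r/2=61/1939: DF=(1 − 61/1939·(0))/(1+61/1939) = 1939/2000 ≈ 0.969500
step 2 [1y] bond c/2=1/50: DF=(500417/500000 − 1/50·(0.969500))/(1+1/50) = 4811/5000 ≈ 0.962200
step 3 [1.5y] zero: DF = P = 9203/10000 ≈ 0.920300
step 4 [2y] swap r/2=619/18641: DF=(1 − 619/18641·(0.969500+0.962200+0.920300))/(1+619/18641) = 4381/5000 ≈ 0.876200
step 5 [2.5y] swap r/2=15/488: DF=(1 − 15/488·(0.969500+0.962200+0.920300+0.876200))/(1+15/488) = 859/1000 ≈ 0.859000
step 6 [3y] bond c/2=27/800: DF=(1627641/1600000 − 27/800·(0.969500+0.962200+0.920300+0.876200+0.859000))/(1+27/800) = 8343/10000 ≈ 0.834300
step 7 [3.5y] swap r/2=222/6913: DF=(1 − 222/6913·(0.969500+0.962200+0.920300+0.876200+0.859000+0.834300))/(1+222/6913) = 4001/5000 ≈ 0.800200
step 8 [4y] swap r/2=2421/69796: DF=(1 − 2421/69796·(0.969500+0.962200+0.920300+0.876200+0.859000+0.834300+0.800200))/(1+2421/69796) = 7579/10000 ≈ 0.757900

1 1/2 1939/2000
2 1 4811/5000
3 3/2 9203/10000
4 2 4381/5000
5 5/2 859/1000
6 3 8343/10000
7 7/2 4001/5000
8 4 7579/10000
DF(2y) is solved at step 4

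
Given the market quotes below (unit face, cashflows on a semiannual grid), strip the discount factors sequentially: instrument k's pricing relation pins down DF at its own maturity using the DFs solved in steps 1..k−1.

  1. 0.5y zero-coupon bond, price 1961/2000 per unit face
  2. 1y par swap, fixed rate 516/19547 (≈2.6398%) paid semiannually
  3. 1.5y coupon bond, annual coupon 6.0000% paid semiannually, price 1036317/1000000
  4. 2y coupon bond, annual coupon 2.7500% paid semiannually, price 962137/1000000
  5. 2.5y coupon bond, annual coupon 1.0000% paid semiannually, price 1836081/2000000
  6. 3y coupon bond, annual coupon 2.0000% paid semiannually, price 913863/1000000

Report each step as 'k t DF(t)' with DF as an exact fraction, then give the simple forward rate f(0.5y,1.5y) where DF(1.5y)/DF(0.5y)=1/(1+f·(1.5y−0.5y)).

1 1/2 1961/2000
2 1 4871/5000
3 3/2 2373/2500
4 2 9097/10000
5 5/2 1789/2000
6 3 4291/5000
f(0.5y,1.5y) = ((1961/2000)/(2373/2500) − 1)/(1) = 313/9492 ≈ 3.2975%

step 1 [0.5y] zero: DF = P = 1961/2000 ≈ 0.980500
step 2 [1y] swap r/2=258/19547: DF=(1 − 258/19547·(0.980500))/(1+258/19547) = 4871/5000 ≈ 0.974200
step 3 [1.5y] bond c/2=3/100: DF=(1036317/1000000 − 3/100·(0.980500+0.974200))/(1+3/100) = 2373/2500 ≈ 0.949200
step 4 [2y] bond c/2=11/800: DF=(962137/1000000 − 11/800·(0.980500+0.974200+0.949200))/(1+11/800) = 9097/10000 ≈ 0.909700
step 5 [2.5y] bond c/2=1/200: DF=(1836081/2000000 − 1/200·(0.980500+0.974200+0.949200+0.909700))/(1+1/200) = 1789/2000 ≈ 0.894500
step 6 [3y] bond c/2=1/100: DF=(913863/1000000 − 1/100·(0.980500+0.974200+0.949200+0.909700+0.894500))/(1+1/100) = 4291/5000 ≈ 0.858200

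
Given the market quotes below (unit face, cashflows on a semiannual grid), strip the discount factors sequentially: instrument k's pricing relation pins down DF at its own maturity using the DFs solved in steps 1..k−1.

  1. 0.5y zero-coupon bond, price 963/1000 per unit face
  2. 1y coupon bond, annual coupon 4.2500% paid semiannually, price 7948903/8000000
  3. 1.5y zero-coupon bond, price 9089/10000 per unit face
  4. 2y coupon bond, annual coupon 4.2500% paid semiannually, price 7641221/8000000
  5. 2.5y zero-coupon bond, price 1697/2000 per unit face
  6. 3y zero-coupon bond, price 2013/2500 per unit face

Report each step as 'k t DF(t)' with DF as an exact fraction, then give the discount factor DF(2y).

step 1 [0.5y] zero: DF = P = 963/1000 ≈ 0.963000
step 2 [1y] bond c/2=17/800: DF=(7948903/8000000 − 17/800·(0.963000))/(1+17/800) = 9529/10000 ≈ 0.952900
step 3 [1.5y] zero: DF = P = 9089/10000 ≈ 0.908900
step 4 [2y] bond c/2=17/800: DF=(7641221/8000000 − 17/800·(0.963000+0.952900+0.908900))/(1+17/800) = 1753/2000 ≈ 0.876500
step 5 [2.5y] zero: DF = P = 1697/2000 ≈ 0.848500
step 6 [3y] zero: DF = P = 2013/2500 ≈ 0.805200

1 1/2 963/1000
2 1 9529/10000
3 3/2 9089/10000
4 2 1753/2000
5 5/2 1697/2000
6 3 2013/2500
DF(2y) = 1753/2000 ≈ 0.876500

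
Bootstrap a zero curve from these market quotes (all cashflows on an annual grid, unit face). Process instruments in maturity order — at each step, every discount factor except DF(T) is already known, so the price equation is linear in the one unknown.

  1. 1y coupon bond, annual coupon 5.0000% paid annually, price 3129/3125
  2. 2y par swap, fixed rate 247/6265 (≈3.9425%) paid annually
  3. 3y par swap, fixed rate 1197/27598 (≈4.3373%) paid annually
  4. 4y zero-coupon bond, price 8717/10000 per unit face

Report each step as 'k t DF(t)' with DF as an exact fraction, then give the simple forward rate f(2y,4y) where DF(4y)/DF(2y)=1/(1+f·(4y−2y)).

step 1 [1y] bond c/1=1/20: DF=(3129/3125 − 1/20·(0))/(1+1/20) = 596/625 ≈ 0.953600
step 2 [2y] swap r/1=247/6265: DF=(1 − 247/6265·(0.953600))/(1+247/6265) = 9259/10000 ≈ 0.925900
step 3 [3y] swap r/1=1197/27598: DF=(1 − 1197/27598·(0.953600+0.925900))/(1+1197/27598) = 8803/10000 ≈ 0.880300
step 4 [4y] zero: DF = P = 8717/10000 ≈ 0.871700

1 1 596/625
2 2 9259/10000
3 3 8803/10000
4 4 8717/10000
f(2y,4y) = ((9259/10000)/(8717/10000) − 1)/(2) = 271/8717 ≈ 3.1089%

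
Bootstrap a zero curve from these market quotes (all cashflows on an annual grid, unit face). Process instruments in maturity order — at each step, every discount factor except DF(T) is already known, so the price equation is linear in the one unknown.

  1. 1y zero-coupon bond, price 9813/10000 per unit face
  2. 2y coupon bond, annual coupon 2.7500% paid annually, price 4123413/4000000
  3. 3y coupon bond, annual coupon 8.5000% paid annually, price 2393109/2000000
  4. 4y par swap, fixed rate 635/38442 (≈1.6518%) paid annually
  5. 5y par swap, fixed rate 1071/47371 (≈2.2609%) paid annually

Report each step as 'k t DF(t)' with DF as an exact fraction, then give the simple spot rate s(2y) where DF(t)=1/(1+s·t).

step 1 [1y] zero: DF = P = 9813/10000 ≈ 0.981300
step 2 [2y] bond c/1=11/400: DF=(4123413/4000000 − 11/400·(0.981300))/(1+11/400) = 977/1000 ≈ 0.977000
step 3 [3y] bond c/1=17/200: DF=(2393109/2000000 − 17/200·(0.981300+0.977000))/(1+17/200) = 4747/5000 ≈ 0.949400
step 4 [4y] swap r/1=635/38442: DF=(1 − 635/38442·(0.981300+0.977000+0.949400))/(1+635/38442) = 1873/2000 ≈ 0.936500
step 5 [5y] swap r/1=1071/47371: DF=(1 − 1071/47371·(0.981300+0.977000+0.949400+0.936500))/(1+1071/47371) = 8929/10000 ≈ 0.892900

1 1 9813/10000
2 2 977/1000
3 3 4747/5000
4 4 1873/2000
5 5 8929/10000
s(2y) = (1/(977/1000) − 1)/(2) = 23/1954 ≈ 1.1771%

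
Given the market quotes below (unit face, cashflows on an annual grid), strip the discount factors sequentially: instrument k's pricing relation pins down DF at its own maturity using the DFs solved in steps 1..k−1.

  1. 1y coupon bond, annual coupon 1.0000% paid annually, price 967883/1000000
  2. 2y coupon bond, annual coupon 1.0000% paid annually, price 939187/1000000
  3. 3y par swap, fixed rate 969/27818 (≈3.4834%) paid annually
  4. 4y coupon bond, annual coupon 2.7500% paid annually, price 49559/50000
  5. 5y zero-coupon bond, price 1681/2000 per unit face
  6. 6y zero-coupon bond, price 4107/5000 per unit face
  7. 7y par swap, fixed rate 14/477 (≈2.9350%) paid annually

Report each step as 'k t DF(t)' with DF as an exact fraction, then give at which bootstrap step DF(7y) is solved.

1 1 9583/10000
2 2 2301/2500
3 3 9031/10000
4 4 4451/5000
5 5 1681/2000
6 6 4107/5000
7 7 4097/5000
DF(7y) is solved at step 7

step 1 [1y] bond c/1=1/100: DF=(967883/1000000 − 1/100·(0))/(1+1/100) = 9583/10000 ≈ 0.958300
step 2 [2y] bond c/1=1/100: DF=(939187/1000000 − 1/100·(0.958300))/(1+1/100) = 2301/2500 ≈ 0.920400
step 3 [3y] swap r/1=969/27818: DF=(1 − 969/27818·(0.958300+0.920400))/(1+969/27818) = 9031/10000 ≈ 0.903100
step 4 [4y] bond c/1=11/400: DF=(49559/50000 − 11/400·(0.958300+0.920400+0.903100))/(1+11/400) = 4451/5000 ≈ 0.890200
step 5 [5y] zero: DF = P = 1681/2000 ≈ 0.840500
step 6 [6y] zero: DF = P = 4107/5000 ≈ 0.821400
step 7 [7y] swap r/1=14/477: DF=(1 − 14/477·(0.958300+0.920400+0.903100+0.890200+0.840500+0.821400))/(1+14/477) = 4097/5000 ≈ 0.819400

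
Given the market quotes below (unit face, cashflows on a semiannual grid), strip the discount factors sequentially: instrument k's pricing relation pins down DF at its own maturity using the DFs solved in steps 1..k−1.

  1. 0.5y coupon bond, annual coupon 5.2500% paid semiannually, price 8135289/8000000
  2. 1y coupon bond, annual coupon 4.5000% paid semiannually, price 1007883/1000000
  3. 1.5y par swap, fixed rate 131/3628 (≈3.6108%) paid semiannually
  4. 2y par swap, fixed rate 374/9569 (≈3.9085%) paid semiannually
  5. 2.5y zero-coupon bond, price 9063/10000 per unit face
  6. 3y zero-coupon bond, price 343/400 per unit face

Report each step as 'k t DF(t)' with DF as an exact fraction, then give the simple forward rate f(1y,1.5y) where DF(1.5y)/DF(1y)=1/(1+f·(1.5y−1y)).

1 1/2 9909/10000
2 1 9639/10000
3 3/2 2369/2500
4 2 2313/2500
5 5/2 9063/10000
6 3 343/400
f(1y,1.5y) = ((9639/10000)/(2369/2500) − 1)/(1/2) = 163/4738 ≈ 3.4403%

step 1 [0.5y] bond c/2=21/800: DF=(8135289/8000000 − 21/800·(0))/(1+21/800) = 9909/10000 ≈ 0.990900
step 2 [1y] bond c/2=9/400: DF=(1007883/1000000 − 9/400·(0.990900))/(1+9/400) = 9639/10000 ≈ 0.963900
step 3 [1.5y] swap r/2=131/7256: DF=(1 − 131/7256·(0.990900+0.963900))/(1+131/7256) = 2369/2500 ≈ 0.947600
step 4 [2y] swap r/2=187/9569: DF=(1 − 187/9569·(0.990900+0.963900+0.947600))/(1+187/9569) = 2313/2500 ≈ 0.925200
step 5 [2.5y] zero: DF = P = 9063/10000 ≈ 0.906300
step 6 [3y] zero: DF = P = 343/400 ≈ 0.857500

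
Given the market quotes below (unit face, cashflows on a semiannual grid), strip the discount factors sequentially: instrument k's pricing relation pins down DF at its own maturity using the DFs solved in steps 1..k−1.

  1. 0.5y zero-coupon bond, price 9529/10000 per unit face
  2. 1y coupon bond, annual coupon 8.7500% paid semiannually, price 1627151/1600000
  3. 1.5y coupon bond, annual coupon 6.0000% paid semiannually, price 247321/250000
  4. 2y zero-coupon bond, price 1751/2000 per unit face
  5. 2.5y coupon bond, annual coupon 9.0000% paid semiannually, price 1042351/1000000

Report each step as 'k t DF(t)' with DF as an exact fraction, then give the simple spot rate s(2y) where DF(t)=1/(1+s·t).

1 1/2 9529/10000
2 1 584/625
3 3/2 1811/2000
4 2 1751/2000
5 5/2 1679/2000
s(2y) = (1/(1751/2000) − 1)/(2) = 249/3502 ≈ 7.1102%

step 1 [0.5y] zero: DF = P = 9529/10000 ≈ 0.952900
step 2 [1y] bond c/2=7/160: DF=(1627151/1600000 − 7/160·(0.952900))/(1+7/160) = 584/625 ≈ 0.934400
step 3 [1.5y] bond c/2=3/100: DF=(247321/250000 − 3/100·(0.952900+0.934400))/(1+3/100) = 1811/2000 ≈ 0.905500
step 4 [2y] zero: DF = P = 1751/2000 ≈ 0.875500
step 5 [2.5y] bond c/2=9/200: DF=(1042351/1000000 − 9/200·(0.952900+0.934400+0.905500+0.875500))/(1+9/200) = 1679/2000 ≈ 0.839500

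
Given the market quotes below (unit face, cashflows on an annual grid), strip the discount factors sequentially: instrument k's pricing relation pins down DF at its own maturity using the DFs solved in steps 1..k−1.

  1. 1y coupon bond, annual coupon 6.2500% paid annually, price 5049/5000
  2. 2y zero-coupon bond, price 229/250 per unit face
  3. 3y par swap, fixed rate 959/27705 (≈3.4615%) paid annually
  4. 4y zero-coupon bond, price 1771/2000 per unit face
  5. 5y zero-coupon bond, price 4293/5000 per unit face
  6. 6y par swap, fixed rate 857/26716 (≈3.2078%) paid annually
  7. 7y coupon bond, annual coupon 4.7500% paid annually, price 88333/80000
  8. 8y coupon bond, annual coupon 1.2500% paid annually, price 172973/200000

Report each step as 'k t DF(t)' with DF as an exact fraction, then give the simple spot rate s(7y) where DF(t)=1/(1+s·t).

step 1 [1y] bond c/1=1/16: DF=(5049/5000 − 1/16·(0))/(1+1/16) = 594/625 ≈ 0.950400
step 2 [2y] zero: DF = P = 229/250 ≈ 0.916000
step 3 [3y] swap r/1=959/27705: DF=(1 − 959/27705·(0.950400+0.916000))/(1+959/27705) = 9041/10000 ≈ 0.904100
step 4 [4y] zero: DF = P = 1771/2000 ≈ 0.885500
step 5 [5y] zero: DF = P = 4293/5000 ≈ 0.858600
step 6 [6y] swap r/1=857/26716: DF=(1 − 857/26716·(0.950400+0.916000+0.904100+0.885500+0.858600))/(1+857/26716) = 4143/5000 ≈ 0.828600
step 7 [7y] bond c/1=19/400: DF=(88333/80000 − 19/400·(0.950400+0.916000+0.904100+0.885500+0.858600+0.828600))/(1+19/400) = 4059/5000 ≈ 0.811800
step 8 [8y] bond c/1=1/80: DF=(172973/200000 − 1/80·(0.950400+0.916000+0.904100+0.885500+0.858600+0.828600+0.811800))/(1+1/80) = 3891/5000 ≈ 0.778200

1 1 594/625
2 2 229/250
3 3 9041/10000
4 4 1771/2000
5 5 4293/5000
6 6 4143/5000
7 7 4059/5000
8 8 3891/5000
s(7y) = (1/(4059/5000) − 1)/(7) = 941/28413 ≈ 3.3119%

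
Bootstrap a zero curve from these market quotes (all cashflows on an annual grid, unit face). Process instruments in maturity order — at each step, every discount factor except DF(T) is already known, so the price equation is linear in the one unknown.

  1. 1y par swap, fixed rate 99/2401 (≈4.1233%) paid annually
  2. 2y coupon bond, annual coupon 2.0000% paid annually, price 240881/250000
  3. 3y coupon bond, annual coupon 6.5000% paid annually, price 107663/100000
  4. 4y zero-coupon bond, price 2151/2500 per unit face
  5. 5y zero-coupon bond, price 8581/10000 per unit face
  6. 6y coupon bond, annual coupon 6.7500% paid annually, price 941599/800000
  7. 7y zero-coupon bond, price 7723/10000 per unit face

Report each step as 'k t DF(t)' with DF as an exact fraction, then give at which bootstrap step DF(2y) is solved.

step 1 [1y] swap r/1=99/2401: DF=(1 − 99/2401·(0))/(1+99/2401) = 2401/2500 ≈ 0.960400
step 2 [2y] bond c/1=1/50: DF=(240881/250000 − 1/50·(0.960400))/(1+1/50) = 4629/5000 ≈ 0.925800
step 3 [3y] bond c/1=13/200: DF=(107663/100000 − 13/200·(0.960400+0.925800))/(1+13/200) = 4479/5000 ≈ 0.895800
step 4 [4y] zero: DF = P = 2151/2500 ≈ 0.860400
step 5 [5y] zero: DF = P = 8581/10000 ≈ 0.858100
step 6 [6y] bond c/1=27/400: DF=(941599/800000 − 27/400·(0.960400+0.925800+0.895800+0.860400+0.858100))/(1+27/400) = 409/500 ≈ 0.818000
step 7 [7y] zero: DF = P = 7723/10000 ≈ 0.772300

1 1 2401/2500
2 2 4629/5000
3 3 4479/5000
4 4 2151/2500
5 5 8581/10000
6 6 409/500
7 7 7723/10000
DF(2y) is solved at step 2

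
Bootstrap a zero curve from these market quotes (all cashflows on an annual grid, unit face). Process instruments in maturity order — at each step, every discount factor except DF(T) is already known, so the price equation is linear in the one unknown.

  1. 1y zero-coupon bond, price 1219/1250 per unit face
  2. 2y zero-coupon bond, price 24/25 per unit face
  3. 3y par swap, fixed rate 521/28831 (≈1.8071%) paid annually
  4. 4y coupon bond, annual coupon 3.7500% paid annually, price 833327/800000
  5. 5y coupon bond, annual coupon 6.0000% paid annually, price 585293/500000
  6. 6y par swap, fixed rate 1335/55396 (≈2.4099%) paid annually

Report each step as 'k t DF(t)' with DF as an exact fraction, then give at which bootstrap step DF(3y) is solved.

step 1 [1y] zero: DF = P = 1219/1250 ≈ 0.975200
step 2 [2y] zero: DF = P = 24/25 ≈ 0.960000
step 3 [3y] swap r/1=521/28831: DF=(1 − 521/28831·(0.975200+0.960000))/(1+521/28831) = 9479/10000 ≈ 0.947900
step 4 [4y] bond c/1=3/80: DF=(833327/800000 − 3/80·(0.975200+0.960000+0.947900))/(1+3/80) = 4499/5000 ≈ 0.899800
step 5 [5y] bond c/1=3/50: DF=(585293/500000 − 3/50·(0.975200+0.960000+0.947900+0.899800))/(1+3/50) = 4451/5000 ≈ 0.890200
step 6 [6y] swap r/1=1335/55396: DF=(1 − 1335/55396·(0.975200+0.960000+0.947900+0.899800+0.890200))/(1+1335/55396) = 1733/2000 ≈ 0.866500

1 1 1219/1250
2 2 24/25
3 3 9479/10000
4 4 4499/5000
5 5 4451/5000
6 6 1733/2000
DF(3y) is solved at step 3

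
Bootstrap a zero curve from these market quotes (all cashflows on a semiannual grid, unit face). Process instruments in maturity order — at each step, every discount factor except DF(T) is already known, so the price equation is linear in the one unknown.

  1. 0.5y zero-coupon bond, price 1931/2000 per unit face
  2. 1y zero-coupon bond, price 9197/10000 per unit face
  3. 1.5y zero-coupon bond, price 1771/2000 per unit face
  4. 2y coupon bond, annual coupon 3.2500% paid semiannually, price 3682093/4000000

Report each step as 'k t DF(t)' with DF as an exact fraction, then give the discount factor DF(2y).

1 1/2 1931/2000
2 1 9197/10000
3 3/2 1771/2000
4 2 1723/2000
DF(2y) = 1723/2000 ≈ 0.861500

step 1 [0.5y] zero: DF = P = 1931/2000 ≈ 0.965500
step 2 [1y] zero: DF = P = 9197/10000 ≈ 0.919700
step 3 [1.5y] zero: DF = P = 1771/2000 ≈ 0.885500
step 4 [2y] bond c/2=13/800: DF=(3682093/4000000 − 13/800·(0.965500+0.919700+0.885500))/(1+13/800) = 1723/2000 ≈ 0.861500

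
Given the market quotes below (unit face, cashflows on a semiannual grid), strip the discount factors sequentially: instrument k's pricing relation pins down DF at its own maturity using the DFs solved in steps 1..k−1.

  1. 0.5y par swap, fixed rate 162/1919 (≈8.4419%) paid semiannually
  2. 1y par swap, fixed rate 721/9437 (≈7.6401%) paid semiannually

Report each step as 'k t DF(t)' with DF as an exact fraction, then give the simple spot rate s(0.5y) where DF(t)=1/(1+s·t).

step 1 [0.5y] swap r/2=81/1919: DF=(1 − 81/1919·(0))/(1+81/1919) = 1919/2000 ≈ 0.959500
step 2 [1y] swap r/2=721/18874: DF=(1 − 721/18874·(0.959500))/(1+721/18874) = 9279/10000 ≈ 0.927900

1 1/2 1919/2000
2 1 9279/10000
s(0.5y) = (1/(1919/2000) − 1)/(1/2) = 162/1919 ≈ 8.4419%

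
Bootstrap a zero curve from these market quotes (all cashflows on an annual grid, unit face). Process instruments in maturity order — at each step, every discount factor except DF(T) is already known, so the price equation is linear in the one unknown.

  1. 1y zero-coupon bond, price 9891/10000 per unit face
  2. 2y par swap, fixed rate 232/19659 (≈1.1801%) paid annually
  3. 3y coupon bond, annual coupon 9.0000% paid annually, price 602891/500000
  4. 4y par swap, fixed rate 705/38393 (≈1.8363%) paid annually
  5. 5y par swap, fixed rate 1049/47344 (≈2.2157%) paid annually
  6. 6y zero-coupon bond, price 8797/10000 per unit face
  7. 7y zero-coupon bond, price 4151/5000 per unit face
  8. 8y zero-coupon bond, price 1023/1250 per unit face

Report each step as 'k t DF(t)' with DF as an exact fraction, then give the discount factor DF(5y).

1 1 9891/10000
2 2 1221/1250
3 3 9439/10000
4 4 1859/2000
5 5 8951/10000
6 6 8797/10000
7 7 4151/5000
8 8 1023/1250
DF(5y) = 8951/10000 ≈ 0.895100

step 1 [1y] zero: DF = P = 9891/10000 ≈ 0.989100
step 2 [2y] swap r/1=232/19659: DF=(1 − 232/19659·(0.989100))/(1+232/19659) = 1221/1250 ≈ 0.976800
step 3 [3y] bond c/1=9/100: DF=(602891/500000 − 9/100·(0.989100+0.976800))/(1+9/100) = 9439/10000 ≈ 0.943900
step 4 [4y] swap r/1=705/38393: DF=(1 − 705/38393·(0.989100+0.976800+0.943900))/(1+705/38393) = 1859/2000 ≈ 0.929500
step 5 [5y] swap r/1=1049/47344: DF=(1 − 1049/47344·(0.989100+0.976800+0.943900+0.929500))/(1+1049/47344) = 8951/10000 ≈ 0.895100
step 6 [6y] zero: DF = P = 8797/10000 ≈ 0.879700
step 7 [7y] zero: DF = P = 4151/5000 ≈ 0.830200
step 8 [8y] zero: DF = P = 1023/1250 ≈ 0.818400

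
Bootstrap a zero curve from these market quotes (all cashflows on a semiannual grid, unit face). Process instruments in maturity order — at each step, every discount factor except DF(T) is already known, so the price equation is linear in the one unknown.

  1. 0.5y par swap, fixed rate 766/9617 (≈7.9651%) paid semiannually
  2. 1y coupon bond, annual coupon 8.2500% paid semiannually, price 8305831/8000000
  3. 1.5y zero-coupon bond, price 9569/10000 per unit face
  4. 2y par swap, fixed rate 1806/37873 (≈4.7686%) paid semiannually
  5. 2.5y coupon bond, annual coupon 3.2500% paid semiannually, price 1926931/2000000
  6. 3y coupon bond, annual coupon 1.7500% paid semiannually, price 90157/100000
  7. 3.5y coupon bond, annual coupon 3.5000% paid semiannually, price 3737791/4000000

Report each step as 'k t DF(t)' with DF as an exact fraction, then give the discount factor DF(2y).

1 1/2 9617/10000
2 1 959/1000
3 3/2 9569/10000
4 2 9097/10000
5 5/2 71/80
6 3 2133/2500
7 7/2 8233/10000
DF(2y) = 9097/10000 ≈ 0.909700

step 1 [0.5y] swap r/2=383/9617: DF=(1 − 383/9617·(0))/(1+383/9617) = 9617/10000 ≈ 0.961700
step 2 [1y] bond c/2=33/800: DF=(8305831/8000000 − 33/800·(0.961700))/(1+33/800) = 959/1000 ≈ 0.959000
step 3 [1.5y] zero: DF = P = 9569/10000 ≈ 0.956900
step 4 [2y] swap r/2=903/37873: DF=(1 − 903/37873·(0.961700+0.959000+0.956900))/(1+903/37873) = 9097/10000 ≈ 0.909700
step 5 [2.5y] bond c/2=13/800: DF=(1926931/2000000 − 13/800·(0.961700+0.959000+0.956900+0.909700))/(1+13/800) = 71/80 ≈ 0.887500
step 6 [3y] bond c/2=7/800: DF=(90157/100000 − 7/800·(0.961700+0.959000+0.956900+0.909700+0.887500))/(1+7/800) = 2133/2500 ≈ 0.853200
step 7 [3.5y] bond c/2=7/400: DF=(3737791/4000000 − 7/400·(0.961700+0.959000+0.956900+0.909700+0.887500+0.853200))/(1+7/400) = 8233/10000 ≈ 0.823300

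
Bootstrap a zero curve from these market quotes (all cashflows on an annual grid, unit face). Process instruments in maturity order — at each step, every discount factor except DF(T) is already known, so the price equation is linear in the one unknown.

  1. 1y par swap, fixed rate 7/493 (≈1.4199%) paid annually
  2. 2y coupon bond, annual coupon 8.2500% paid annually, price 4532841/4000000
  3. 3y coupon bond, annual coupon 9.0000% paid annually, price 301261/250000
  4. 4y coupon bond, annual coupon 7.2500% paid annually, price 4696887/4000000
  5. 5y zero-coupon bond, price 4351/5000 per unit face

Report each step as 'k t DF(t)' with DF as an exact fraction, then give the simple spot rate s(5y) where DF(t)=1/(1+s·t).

1 1 493/500
2 2 9717/10000
3 3 9439/10000
4 4 8987/10000
5 5 4351/5000
s(5y) = (1/(4351/5000) − 1)/(5) = 649/21755 ≈ 2.9832%

step 1 [1y] swap r/1=7/493: DF=(1 − 7/493·(0))/(1+7/493) = 493/500 ≈ 0.986000
step 2 [2y] bond c/1=33/400: DF=(4532841/4000000 − 33/400·(0.986000))/(1+33/400) = 9717/10000 ≈ 0.971700
step 3 [3y] bond c/1=9/100: DF=(301261/250000 − 9/100·(0.986000+0.971700))/(1+9/100) = 9439/10000 ≈ 0.943900
step 4 [4y] bond c/1=29/400: DF=(4696887/4000000 − 29/400·(0.986000+0.971700+0.943900))/(1+29/400) = 8987/10000 ≈ 0.898700
step 5 [5y] zero: DF = P = 4351/5000 ≈ 0.870200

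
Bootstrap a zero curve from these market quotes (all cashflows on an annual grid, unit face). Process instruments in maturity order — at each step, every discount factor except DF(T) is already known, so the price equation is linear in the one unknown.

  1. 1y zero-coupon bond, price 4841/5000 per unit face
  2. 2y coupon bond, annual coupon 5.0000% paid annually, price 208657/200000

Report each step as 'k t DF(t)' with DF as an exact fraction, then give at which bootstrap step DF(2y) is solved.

1 1 4841/5000
2 2 379/400
DF(2y) is solved at step 2

step 1 [1y] zero: DF = P = 4841/5000 ≈ 0.968200
step 2 [2y] bond c/1=1/20: DF=(208657/200000 − 1/20·(0.968200))/(1+1/20) = 379/400 ≈ 0.947500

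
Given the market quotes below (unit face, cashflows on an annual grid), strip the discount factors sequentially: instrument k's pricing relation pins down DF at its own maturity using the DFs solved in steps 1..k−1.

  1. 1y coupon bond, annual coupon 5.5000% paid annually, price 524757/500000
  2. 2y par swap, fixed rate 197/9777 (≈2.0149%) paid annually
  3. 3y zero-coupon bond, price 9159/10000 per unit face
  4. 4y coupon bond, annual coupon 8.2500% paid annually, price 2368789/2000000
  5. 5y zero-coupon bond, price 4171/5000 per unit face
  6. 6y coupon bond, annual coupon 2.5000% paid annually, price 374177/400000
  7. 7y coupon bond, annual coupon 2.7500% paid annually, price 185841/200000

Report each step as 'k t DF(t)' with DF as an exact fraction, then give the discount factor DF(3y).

step 1 [1y] bond c/1=11/200: DF=(524757/500000 − 11/200·(0))/(1+11/200) = 2487/2500 ≈ 0.994800
step 2 [2y] swap r/1=197/9777: DF=(1 − 197/9777·(0.994800))/(1+197/9777) = 4803/5000 ≈ 0.960600
step 3 [3y] zero: DF = P = 9159/10000 ≈ 0.915900
step 4 [4y] bond c/1=33/400: DF=(2368789/2000000 − 33/400·(0.994800+0.960600+0.915900))/(1+33/400) = 8753/10000 ≈ 0.875300
step 5 [5y] zero: DF = P = 4171/5000 ≈ 0.834200
step 6 [6y] bond c/1=1/40: DF=(374177/400000 − 1/40·(0.994800+0.960600+0.915900+0.875300+0.834200))/(1+1/40) = 8009/10000 ≈ 0.800900
step 7 [7y] bond c/1=11/400: DF=(185841/200000 − 11/400·(0.994800+0.960600+0.915900+0.875300+0.834200+0.800900))/(1+11/400) = 7603/10000 ≈ 0.760300

1 1 2487/2500
2 2 4803/5000
3 3 9159/10000
4 4 8753/10000
5 5 4171/5000
6 6 8009/10000
7 7 7603/10000
DF(3y) = 9159/10000 ≈ 0.915900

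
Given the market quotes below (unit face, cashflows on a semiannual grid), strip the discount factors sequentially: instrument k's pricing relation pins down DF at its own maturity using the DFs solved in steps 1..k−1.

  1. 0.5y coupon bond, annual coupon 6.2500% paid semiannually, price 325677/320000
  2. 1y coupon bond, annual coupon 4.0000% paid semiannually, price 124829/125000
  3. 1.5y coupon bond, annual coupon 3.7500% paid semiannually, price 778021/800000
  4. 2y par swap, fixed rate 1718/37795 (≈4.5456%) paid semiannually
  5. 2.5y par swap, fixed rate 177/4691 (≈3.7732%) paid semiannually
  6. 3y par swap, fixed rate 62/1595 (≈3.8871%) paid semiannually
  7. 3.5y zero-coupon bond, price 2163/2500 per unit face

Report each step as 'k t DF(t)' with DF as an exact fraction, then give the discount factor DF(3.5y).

step 1 [0.5y] bond c/2=1/32: DF=(325677/320000 − 1/32·(0))/(1+1/32) = 9869/10000 ≈ 0.986900
step 2 [1y] bond c/2=1/50: DF=(124829/125000 − 1/50·(0.986900))/(1+1/50) = 9597/10000 ≈ 0.959700
step 3 [1.5y] bond c/2=3/160: DF=(778021/800000 − 3/160·(0.986900+0.959700))/(1+3/160) = 2297/2500 ≈ 0.918800
step 4 [2y] swap r/2=859/37795: DF=(1 − 859/37795·(0.986900+0.959700+0.918800))/(1+859/37795) = 9141/10000 ≈ 0.914100
step 5 [2.5y] swap r/2=177/9382: DF=(1 − 177/9382·(0.986900+0.959700+0.918800+0.914100))/(1+177/9382) = 1823/2000 ≈ 0.911500
step 6 [3y] swap r/2=31/1595: DF=(1 − 31/1595·(0.986900+0.959700+0.918800+0.914100+0.911500))/(1+31/1595) = 1783/2000 ≈ 0.891500
step 7 [3.5y] zero: DF = P = 2163/2500 ≈ 0.865200

1 1/2 9869/10000
2 1 9597/10000
3 3/2 2297/2500
4 2 9141/10000
5 5/2 1823/2000
6 3 1783/2000
7 7/2 2163/2500
DF(3.5y) = 2163/2500 ≈ 0.865200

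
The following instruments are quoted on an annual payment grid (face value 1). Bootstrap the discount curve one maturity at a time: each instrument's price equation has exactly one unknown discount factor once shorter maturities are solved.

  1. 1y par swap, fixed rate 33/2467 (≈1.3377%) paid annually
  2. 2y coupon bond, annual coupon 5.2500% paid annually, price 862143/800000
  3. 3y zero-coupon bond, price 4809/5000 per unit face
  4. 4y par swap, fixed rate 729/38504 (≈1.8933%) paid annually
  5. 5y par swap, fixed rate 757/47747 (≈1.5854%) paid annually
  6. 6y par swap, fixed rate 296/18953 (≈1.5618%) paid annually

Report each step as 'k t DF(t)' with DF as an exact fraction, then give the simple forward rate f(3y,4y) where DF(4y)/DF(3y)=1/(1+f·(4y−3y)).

step 1 [1y] swap r/1=33/2467: DF=(1 − 33/2467·(0))/(1+33/2467) = 2467/2500 ≈ 0.986800
step 2 [2y] bond c/1=21/400: DF=(862143/800000 − 21/400·(0.986800))/(1+21/400) = 9747/10000 ≈ 0.974700
step 3 [3y] zero: DF = P = 4809/5000 ≈ 0.961800
step 4 [4y] swap r/1=729/38504: DF=(1 − 729/38504·(0.986800+0.974700+0.961800))/(1+729/38504) = 9271/10000 ≈ 0.927100
step 5 [5y] swap r/1=757/47747: DF=(1 − 757/47747·(0.986800+0.974700+0.961800+0.927100))/(1+757/47747) = 9243/10000 ≈ 0.924300
step 6 [6y] swap r/1=296/18953: DF=(1 − 296/18953·(0.986800+0.974700+0.961800+0.927100+0.924300))/(1+296/18953) = 1139/1250 ≈ 0.911200

1 1 2467/2500
2 2 9747/10000
3 3 4809/5000
4 4 9271/10000
5 5 9243/10000
6 6 1139/1250
f(3y,4y) = ((4809/5000)/(9271/10000) − 1)/(1) = 347/9271 ≈ 3.7429%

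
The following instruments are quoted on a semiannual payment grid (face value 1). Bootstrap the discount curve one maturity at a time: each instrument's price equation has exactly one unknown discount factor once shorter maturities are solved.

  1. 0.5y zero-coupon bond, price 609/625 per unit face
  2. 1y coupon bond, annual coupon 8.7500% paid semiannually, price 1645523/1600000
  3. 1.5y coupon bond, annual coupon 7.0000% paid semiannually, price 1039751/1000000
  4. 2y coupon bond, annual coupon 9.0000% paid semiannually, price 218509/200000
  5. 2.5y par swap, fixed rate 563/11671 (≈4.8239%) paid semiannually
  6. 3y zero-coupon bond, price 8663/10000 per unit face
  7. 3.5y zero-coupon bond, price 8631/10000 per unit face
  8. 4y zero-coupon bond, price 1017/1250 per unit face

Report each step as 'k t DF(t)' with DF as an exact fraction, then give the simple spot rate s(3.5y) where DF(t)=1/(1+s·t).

step 1 [0.5y] zero: DF = P = 609/625 ≈ 0.974400
step 2 [1y] bond c/2=7/160: DF=(1645523/1600000 − 7/160·(0.974400))/(1+7/160) = 1889/2000 ≈ 0.944500
step 3 [1.5y] bond c/2=7/200: DF=(1039751/1000000 − 7/200·(0.974400+0.944500))/(1+7/200) = 9397/10000 ≈ 0.939700
step 4 [2y] bond c/2=9/200: DF=(218509/200000 − 9/200·(0.974400+0.944500+0.939700))/(1+9/200) = 1153/1250 ≈ 0.922400
step 5 [2.5y] swap r/2=563/23342: DF=(1 − 563/23342·(0.974400+0.944500+0.939700+0.922400))/(1+563/23342) = 4437/5000 ≈ 0.887400
step 6 [3y] zero: DF = P = 8663/10000 ≈ 0.866300
step 7 [3.5y] zero: DF = P = 8631/10000 ≈ 0.863100
step 8 [4y] zero: DF = P = 1017/1250 ≈ 0.813600

1 1/2 609/625
2 1 1889/2000
3 3/2 9397/10000
4 2 1153/1250
5 5/2 4437/5000
6 3 8663/10000
7 7/2 8631/10000
8 4 1017/1250
s(3.5y) = (1/(8631/10000) − 1)/(7/2) = 2738/60417 ≈ 4.5318%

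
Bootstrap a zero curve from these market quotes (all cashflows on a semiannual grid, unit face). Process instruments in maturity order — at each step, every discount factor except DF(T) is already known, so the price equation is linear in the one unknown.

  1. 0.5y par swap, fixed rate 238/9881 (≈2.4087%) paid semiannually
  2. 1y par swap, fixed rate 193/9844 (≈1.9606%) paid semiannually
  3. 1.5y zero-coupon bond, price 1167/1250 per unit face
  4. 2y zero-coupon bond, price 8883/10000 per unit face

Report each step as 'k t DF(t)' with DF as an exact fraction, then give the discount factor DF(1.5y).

step 1 [0.5y] swap r/2=119/9881: DF=(1 − 119/9881·(0))/(1+119/9881) = 9881/10000 ≈ 0.988100
step 2 [1y] swap r/2=193/19688: DF=(1 − 193/19688·(0.988100))/(1+193/19688) = 9807/10000 ≈ 0.980700
step 3 [1.5y] zero: DF = P = 1167/1250 ≈ 0.933600
step 4 [2y] zero: DF = P = 8883/10000 ≈ 0.888300

1 1/2 9881/10000
2 1 9807/10000
3 3/2 1167/1250
4 2 8883/10000
DF(1.5y) = 1167/1250 ≈ 0.933600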